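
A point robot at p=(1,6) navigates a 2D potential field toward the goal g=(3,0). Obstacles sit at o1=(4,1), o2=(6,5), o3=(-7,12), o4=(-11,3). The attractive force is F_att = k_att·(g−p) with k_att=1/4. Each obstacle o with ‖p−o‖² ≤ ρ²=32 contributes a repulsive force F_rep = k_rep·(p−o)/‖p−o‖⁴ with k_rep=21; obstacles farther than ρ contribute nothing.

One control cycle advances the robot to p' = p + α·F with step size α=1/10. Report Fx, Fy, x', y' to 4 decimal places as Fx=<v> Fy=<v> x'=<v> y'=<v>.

Fx=0.3447 Fy=-1.4689 x'=1.0345 y'=5.8531

F_att = 1/4·(g−p) = 1/4·(2,-6) = (0.5000,-1.5000)
o1: d²=34 > ρ²=32 → inactive
o2: d²=26 ≤ ρ²=32; F_rep = 21·(-5,1)/26² = (-0.1553,0.0311)
o3: d²=100 > ρ²=32 → inactive
o4: d²=153 > ρ²=32 → inactive
F = F_att + ΣF_rep = (0.3447,-1.4689)
p' = p + 1/10·F = (1.0345,5.8531)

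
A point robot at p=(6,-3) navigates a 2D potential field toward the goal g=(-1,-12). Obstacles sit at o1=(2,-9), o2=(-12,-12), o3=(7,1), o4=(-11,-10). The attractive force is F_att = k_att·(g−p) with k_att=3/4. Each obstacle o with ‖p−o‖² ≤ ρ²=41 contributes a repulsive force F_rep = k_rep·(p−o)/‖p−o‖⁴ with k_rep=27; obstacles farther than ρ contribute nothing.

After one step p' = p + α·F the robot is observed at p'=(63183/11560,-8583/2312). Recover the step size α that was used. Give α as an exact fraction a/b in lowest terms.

α = 1/10

F_att = 3/4·(g−p) = 3/4·(-7,-9) = (-5.2500,-6.7500)
o1: d²=52 > ρ²=41 → inactive
o2: d²=405 > ρ²=41 → inactive
o3: d²=17 ≤ ρ²=41; F_rep = 27·(-1,-4)/17² = (-0.0934,-0.3737)
o4: d²=338 > ρ²=41 → inactive
F = F_att + ΣF_rep = (-5.3434,-7.1237)
Δp = p'−p = (-0.5343,-0.7124); α = Δx/Fx = (-6177/11560) / (-6177/1156) = 1/10
check: Δy/Fy = (-1647/2312) / (-8235/1156) = 1/10 ✓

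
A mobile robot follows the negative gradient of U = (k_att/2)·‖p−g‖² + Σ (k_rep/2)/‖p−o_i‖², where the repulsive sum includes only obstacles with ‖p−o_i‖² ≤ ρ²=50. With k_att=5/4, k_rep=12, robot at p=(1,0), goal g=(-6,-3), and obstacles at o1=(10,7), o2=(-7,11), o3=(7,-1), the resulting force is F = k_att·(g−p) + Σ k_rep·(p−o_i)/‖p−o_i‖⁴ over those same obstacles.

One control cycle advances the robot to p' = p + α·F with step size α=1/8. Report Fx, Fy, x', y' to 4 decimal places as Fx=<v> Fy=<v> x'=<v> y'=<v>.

F_att = 5/4·(g−p) = 5/4·(-7,-3) = (-8.7500,-3.7500)
o1: d²=130 > ρ²=50 → inactive
o2: d²=185 > ρ²=50 → inactive
o3: d²=37 ≤ ρ²=50; F_rep = 12·(-6,1)/37² = (-0.0526,0.0088)
F = F_att + ΣF_rep = (-8.8026,-3.7412)
p' = p + 1/8·F = (-0.1003,-0.4677)

Fx=-8.8026 Fy=-3.7412 x'=-0.1003 y'=-0.4677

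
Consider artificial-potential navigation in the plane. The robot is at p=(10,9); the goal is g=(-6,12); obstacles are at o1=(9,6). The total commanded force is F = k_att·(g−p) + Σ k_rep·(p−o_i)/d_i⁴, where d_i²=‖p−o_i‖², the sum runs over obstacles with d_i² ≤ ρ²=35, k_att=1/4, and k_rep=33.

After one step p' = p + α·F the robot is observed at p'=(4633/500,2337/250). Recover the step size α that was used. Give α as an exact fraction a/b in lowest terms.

F_att = 1/4·(g−p) = 1/4·(-16,3) = (-4.0000,0.7500)
o1: d²=10 ≤ ρ²=35; F_rep = 33·(1,3)/10² = (0.3300,0.9900)
F = F_att + ΣF_rep = (-3.6700,1.7400)
Δp = p'−p = (-0.7340,0.3480); α = Δx/Fx = (-367/500) / (-367/100) = 1/5
check: Δy/Fy = (87/250) / (87/50) = 1/5 ✓

α = 1/5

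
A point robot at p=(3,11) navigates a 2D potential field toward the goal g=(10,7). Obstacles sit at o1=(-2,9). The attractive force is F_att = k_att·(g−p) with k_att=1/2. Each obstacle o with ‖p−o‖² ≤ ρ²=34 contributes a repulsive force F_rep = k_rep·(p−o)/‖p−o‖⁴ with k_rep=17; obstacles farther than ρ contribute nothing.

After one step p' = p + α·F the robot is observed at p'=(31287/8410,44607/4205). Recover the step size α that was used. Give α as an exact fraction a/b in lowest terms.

F_att = 1/2·(g−p) = 1/2·(7,-4) = (3.5000,-2.0000)
o1: d²=29 ≤ ρ²=34; F_rep = 17·(5,2)/29² = (0.1011,0.0404)
F = F_att + ΣF_rep = (3.6011,-1.9596)
Δp = p'−p = (0.7202,-0.3919); α = Δx/Fx = (6057/8410) / (6057/1682) = 1/5
check: Δy/Fy = (-1648/4205) / (-1648/841) = 1/5 ✓

α = 1/5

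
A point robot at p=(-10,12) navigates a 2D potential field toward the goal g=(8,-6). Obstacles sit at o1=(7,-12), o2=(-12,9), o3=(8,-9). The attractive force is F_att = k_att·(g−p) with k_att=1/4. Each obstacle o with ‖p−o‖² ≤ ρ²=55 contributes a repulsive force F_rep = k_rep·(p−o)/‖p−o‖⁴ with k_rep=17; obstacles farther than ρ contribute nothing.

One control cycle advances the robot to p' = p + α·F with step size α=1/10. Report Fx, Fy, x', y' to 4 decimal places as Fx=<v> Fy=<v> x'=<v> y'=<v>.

Fx=4.7012 Fy=-4.1982 x'=-9.5299 y'=11.5802

F_att = 1/4·(g−p) = 1/4·(18,-18) = (4.5000,-4.5000)
o1: d²=865 > ρ²=55 → inactive
o2: d²=13 ≤ ρ²=55; F_rep = 17·(2,3)/13² = (0.2012,0.3018)
o3: d²=765 > ρ²=55 → inactive
F = F_att + ΣF_rep = (4.7012,-4.1982)
p' = p + 1/10·F = (-9.5299,11.5802)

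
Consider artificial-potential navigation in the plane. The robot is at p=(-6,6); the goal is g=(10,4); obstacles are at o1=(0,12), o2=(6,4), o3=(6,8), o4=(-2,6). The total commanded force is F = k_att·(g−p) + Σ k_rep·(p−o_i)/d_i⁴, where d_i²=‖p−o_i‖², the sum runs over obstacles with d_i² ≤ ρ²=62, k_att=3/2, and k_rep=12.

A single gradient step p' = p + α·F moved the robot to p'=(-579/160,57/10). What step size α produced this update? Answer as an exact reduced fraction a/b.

α = 1/10

F_att = 3/2·(g−p) = 3/2·(16,-2) = (24.0000,-3.0000)
o1: d²=72 > ρ²=62 → inactive
o2: d²=148 > ρ²=62 → inactive
o3: d²=148 > ρ²=62 → inactive
o4: d²=16 ≤ ρ²=62; F_rep = 12·(-4,0)/16² = (-0.1875,0.0000)
F = F_att + ΣF_rep = (23.8125,-3.0000)
Δp = p'−p = (2.3813,-0.3000); α = Δx/Fx = (381/160) / (381/16) = 1/10
check: Δy/Fy = (-3/10) / (-3) = 1/10 ✓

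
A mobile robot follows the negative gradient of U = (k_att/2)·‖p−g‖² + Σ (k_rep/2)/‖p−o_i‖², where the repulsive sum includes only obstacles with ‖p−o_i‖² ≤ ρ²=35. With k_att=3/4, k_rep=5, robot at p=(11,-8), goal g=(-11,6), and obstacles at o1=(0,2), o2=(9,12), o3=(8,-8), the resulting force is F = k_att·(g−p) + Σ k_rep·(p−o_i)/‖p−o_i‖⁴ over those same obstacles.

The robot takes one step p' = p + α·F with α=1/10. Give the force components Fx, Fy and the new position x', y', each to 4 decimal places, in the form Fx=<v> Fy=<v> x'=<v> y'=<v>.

Fx=-16.3148 Fy=10.5000 x'=9.3685 y'=-6.9500

F_att = 3/4·(g−p) = 3/4·(-22,14) = (-16.5000,10.5000)
o1: d²=221 > ρ²=35 → inactive
o2: d²=404 > ρ²=35 → inactive
o3: d²=9 ≤ ρ²=35; F_rep = 5·(3,0)/9² = (0.1852,0.0000)
F = F_att + ΣF_rep = (-16.3148,10.5000)
p' = p + 1/10·F = (9.3685,-6.9500)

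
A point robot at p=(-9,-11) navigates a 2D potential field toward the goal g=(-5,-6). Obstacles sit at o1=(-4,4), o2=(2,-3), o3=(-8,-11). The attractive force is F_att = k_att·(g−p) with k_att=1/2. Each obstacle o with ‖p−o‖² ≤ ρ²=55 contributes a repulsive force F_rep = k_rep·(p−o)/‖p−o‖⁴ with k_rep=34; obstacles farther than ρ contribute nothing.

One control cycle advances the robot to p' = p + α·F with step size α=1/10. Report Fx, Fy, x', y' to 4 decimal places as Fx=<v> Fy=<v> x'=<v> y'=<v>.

F_att = 1/2·(g−p) = 1/2·(4,5) = (2.0000,2.5000)
o1: d²=250 > ρ²=55 → inactive
o2: d²=185 > ρ²=55 → inactive
o3: d²=1 ≤ ρ²=55; F_rep = 34·(-1,0)/1² = (-34.0000,0.0000)
F = F_att + ΣF_rep = (-32.0000,2.5000)
p' = p + 1/10·F = (-12.2000,-10.7500)

Fx=-32.0000 Fy=2.5000 x'=-12.2000 y'=-10.7500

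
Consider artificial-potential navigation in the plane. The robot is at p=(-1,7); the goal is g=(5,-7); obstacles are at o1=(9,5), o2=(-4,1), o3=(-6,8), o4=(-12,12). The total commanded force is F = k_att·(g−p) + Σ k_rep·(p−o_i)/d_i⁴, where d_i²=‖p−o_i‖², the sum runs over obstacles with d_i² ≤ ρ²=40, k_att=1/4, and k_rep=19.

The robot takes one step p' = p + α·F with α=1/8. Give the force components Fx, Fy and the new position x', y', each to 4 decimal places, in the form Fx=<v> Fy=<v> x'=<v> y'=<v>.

Fx=1.6405 Fy=-3.5281 x'=-0.7949 y'=6.5590

F_att = 1/4·(g−p) = 1/4·(6,-14) = (1.5000,-3.5000)
o1: d²=104 > ρ²=40 → inactive
o2: d²=45 > ρ²=40 → inactive
o3: d²=26 ≤ ρ²=40; F_rep = 19·(5,-1)/26² = (0.1405,-0.0281)
o4: d²=146 > ρ²=40 → inactive
F = F_att + ΣF_rep = (1.6405,-3.5281)
p' = p + 1/8·F = (-0.7949,6.5590)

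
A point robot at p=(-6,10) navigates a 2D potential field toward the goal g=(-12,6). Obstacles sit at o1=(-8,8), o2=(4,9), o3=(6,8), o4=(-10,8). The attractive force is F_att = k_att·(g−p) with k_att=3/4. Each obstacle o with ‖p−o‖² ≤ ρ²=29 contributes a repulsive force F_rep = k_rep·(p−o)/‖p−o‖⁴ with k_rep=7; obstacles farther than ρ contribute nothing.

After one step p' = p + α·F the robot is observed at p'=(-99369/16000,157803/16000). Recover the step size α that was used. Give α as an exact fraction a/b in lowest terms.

α = 1/20

F_att = 3/4·(g−p) = 3/4·(-6,-4) = (-4.5000,-3.0000)
o1: d²=8 ≤ ρ²=29; F_rep = 7·(2,2)/8² = (0.2188,0.2188)
o2: d²=101 > ρ²=29 → inactive
o3: d²=148 > ρ²=29 → inactive
o4: d²=20 ≤ ρ²=29; F_rep = 7·(4,2)/20² = (0.0700,0.0350)
F = F_att + ΣF_rep = (-4.2112,-2.7462)
Δp = p'−p = (-0.2106,-0.1373); α = Δx/Fx = (-3369/16000) / (-3369/800) = 1/20
check: Δy/Fy = (-2197/16000) / (-2197/800) = 1/20 ✓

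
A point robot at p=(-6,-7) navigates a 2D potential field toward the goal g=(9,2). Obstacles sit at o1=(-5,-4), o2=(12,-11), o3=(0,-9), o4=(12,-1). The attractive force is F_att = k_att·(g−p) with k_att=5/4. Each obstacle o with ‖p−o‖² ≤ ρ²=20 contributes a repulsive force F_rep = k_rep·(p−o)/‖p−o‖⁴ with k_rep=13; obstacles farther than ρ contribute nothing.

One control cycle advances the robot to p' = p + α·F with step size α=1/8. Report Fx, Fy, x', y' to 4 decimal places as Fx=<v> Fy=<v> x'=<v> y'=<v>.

Fx=18.6200 Fy=10.8600 x'=-3.6725 y'=-5.6425

F_att = 5/4·(g−p) = 5/4·(15,9) = (18.7500,11.2500)
o1: d²=10 ≤ ρ²=20; F_rep = 13·(-1,-3)/10² = (-0.1300,-0.3900)
o2: d²=340 > ρ²=20 → inactive
o3: d²=40 > ρ²=20 → inactive
o4: d²=360 > ρ²=20 → inactive
F = F_att + ΣF_rep = (18.6200,10.8600)
p' = p + 1/8·F = (-3.6725,-5.6425)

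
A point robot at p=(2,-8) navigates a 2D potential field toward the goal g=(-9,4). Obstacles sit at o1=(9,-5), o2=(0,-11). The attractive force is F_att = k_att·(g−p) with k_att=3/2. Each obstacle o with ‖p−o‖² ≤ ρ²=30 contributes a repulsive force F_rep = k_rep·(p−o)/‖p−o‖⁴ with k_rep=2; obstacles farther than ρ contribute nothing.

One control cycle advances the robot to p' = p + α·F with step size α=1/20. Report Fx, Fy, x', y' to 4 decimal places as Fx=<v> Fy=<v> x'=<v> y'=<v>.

F_att = 3/2·(g−p) = 3/2·(-11,12) = (-16.5000,18.0000)
o1: d²=58 > ρ²=30 → inactive
o2: d²=13 ≤ ρ²=30; F_rep = 2·(2,3)/13² = (0.0237,0.0355)
F = F_att + ΣF_rep = (-16.4763,18.0355)
p' = p + 1/20·F = (1.1762,-7.0982)

Fx=-16.4763 Fy=18.0355 x'=1.1762 y'=-7.0982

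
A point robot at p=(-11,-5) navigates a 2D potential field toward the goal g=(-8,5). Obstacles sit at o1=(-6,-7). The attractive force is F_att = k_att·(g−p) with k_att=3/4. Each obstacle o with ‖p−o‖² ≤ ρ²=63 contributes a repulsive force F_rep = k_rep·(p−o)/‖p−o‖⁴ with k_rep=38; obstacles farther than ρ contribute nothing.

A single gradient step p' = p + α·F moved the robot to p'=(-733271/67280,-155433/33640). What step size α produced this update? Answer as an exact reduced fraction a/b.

α = 1/20

F_att = 3/4·(g−p) = 3/4·(3,10) = (2.2500,7.5000)
o1: d²=29 ≤ ρ²=63; F_rep = 38·(-5,2)/29² = (-0.2259,0.0904)
F = F_att + ΣF_rep = (2.0241,7.5904)
Δp = p'−p = (0.1012,0.3795); α = Δx/Fx = (6809/67280) / (6809/3364) = 1/20
check: Δy/Fy = (12767/33640) / (12767/1682) = 1/20 ✓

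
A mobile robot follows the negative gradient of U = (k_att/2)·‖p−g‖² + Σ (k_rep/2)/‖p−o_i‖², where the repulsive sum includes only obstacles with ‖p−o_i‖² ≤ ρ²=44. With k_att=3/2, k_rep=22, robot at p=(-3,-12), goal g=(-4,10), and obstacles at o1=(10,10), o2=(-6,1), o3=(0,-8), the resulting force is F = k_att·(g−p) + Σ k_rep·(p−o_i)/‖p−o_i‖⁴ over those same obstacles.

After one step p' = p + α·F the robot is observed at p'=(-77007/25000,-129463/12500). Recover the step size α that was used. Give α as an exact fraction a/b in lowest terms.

F_att = 3/2·(g−p) = 3/2·(-1,22) = (-1.5000,33.0000)
o1: d²=653 > ρ²=44 → inactive
o2: d²=178 > ρ²=44 → inactive
o3: d²=25 ≤ ρ²=44; F_rep = 22·(-3,-4)/25² = (-0.1056,-0.1408)
F = F_att + ΣF_rep = (-1.6056,32.8592)
Δp = p'−p = (-0.0803,1.6430); α = Δx/Fx = (-2007/25000) / (-2007/1250) = 1/20
check: Δy/Fy = (20537/12500) / (20537/625) = 1/20 ✓

α = 1/20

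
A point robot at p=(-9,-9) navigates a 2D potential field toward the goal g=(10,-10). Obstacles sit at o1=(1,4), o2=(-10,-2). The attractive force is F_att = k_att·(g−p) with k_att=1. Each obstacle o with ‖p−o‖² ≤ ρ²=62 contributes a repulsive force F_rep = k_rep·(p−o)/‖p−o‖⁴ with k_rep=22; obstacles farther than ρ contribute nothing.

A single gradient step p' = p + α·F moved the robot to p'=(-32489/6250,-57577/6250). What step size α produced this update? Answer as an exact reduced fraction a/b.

α = 1/5

F_att = 1·(g−p) = 1·(19,-1) = (19.0000,-1.0000)
o1: d²=269 > ρ²=62 → inactive
o2: d²=50 ≤ ρ²=62; F_rep = 22·(1,-7)/50² = (0.0088,-0.0616)
F = F_att + ΣF_rep = (19.0088,-1.0616)
Δp = p'−p = (3.8018,-0.2123); α = Δx/Fx = (23761/6250) / (23761/1250) = 1/5
check: Δy/Fy = (-1327/6250) / (-1327/1250) = 1/5 ✓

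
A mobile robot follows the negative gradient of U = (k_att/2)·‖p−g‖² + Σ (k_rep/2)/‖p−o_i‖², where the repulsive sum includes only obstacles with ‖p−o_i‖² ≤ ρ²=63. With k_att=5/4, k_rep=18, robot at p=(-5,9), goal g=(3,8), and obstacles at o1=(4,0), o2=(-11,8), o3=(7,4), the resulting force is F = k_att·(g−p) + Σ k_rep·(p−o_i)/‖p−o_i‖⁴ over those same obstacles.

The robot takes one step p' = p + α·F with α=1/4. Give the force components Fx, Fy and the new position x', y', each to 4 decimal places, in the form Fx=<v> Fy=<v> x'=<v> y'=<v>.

F_att = 5/4·(g−p) = 5/4·(8,-1) = (10.0000,-1.2500)
o1: d²=162 > ρ²=63 → inactive
o2: d²=37 ≤ ρ²=63; F_rep = 18·(6,1)/37² = (0.0789,0.0131)
o3: d²=169 > ρ²=63 → inactive
F = F_att + ΣF_rep = (10.0789,-1.2369)
p' = p + 1/4·F = (-2.4803,8.6908)

Fx=10.0789 Fy=-1.2369 x'=-2.4803 y'=8.6908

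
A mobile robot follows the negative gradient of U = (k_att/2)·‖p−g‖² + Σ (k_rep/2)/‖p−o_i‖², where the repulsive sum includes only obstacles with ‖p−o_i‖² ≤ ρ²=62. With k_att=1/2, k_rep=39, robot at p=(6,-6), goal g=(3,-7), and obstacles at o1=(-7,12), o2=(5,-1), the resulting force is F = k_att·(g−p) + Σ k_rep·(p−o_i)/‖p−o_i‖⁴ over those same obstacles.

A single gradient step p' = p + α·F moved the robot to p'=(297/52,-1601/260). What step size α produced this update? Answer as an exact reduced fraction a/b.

α = 1/5

F_att = 1/2·(g−p) = 1/2·(-3,-1) = (-1.5000,-0.5000)
o1: d²=493 > ρ²=62 → inactive
o2: d²=26 ≤ ρ²=62; F_rep = 39·(1,-5)/26² = (0.0577,-0.2885)
F = F_att + ΣF_rep = (-1.4423,-0.7885)
Δp = p'−p = (-0.2885,-0.1577); α = Δx/Fx = (-15/52) / (-75/52) = 1/5
check: Δy/Fy = (-41/260) / (-41/52) = 1/5 ✓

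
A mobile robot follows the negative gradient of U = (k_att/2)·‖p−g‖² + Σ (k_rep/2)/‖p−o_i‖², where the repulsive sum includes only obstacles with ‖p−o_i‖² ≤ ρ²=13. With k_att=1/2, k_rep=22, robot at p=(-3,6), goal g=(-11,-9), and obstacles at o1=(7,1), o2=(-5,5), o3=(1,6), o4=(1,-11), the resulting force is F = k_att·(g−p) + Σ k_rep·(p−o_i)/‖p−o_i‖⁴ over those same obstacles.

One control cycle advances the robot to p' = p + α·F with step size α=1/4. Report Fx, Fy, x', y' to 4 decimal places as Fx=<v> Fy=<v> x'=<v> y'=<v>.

F_att = 1/2·(g−p) = 1/2·(-8,-15) = (-4.0000,-7.5000)
o1: d²=125 > ρ²=13 → inactive
o2: d²=5 ≤ ρ²=13; F_rep = 22·(2,1)/5² = (1.7600,0.8800)
o3: d²=16 > ρ²=13 → inactive
o4: d²=305 > ρ²=13 → inactive
F = F_att + ΣF_rep = (-2.2400,-6.6200)
p' = p + 1/4·F = (-3.5600,4.3450)

Fx=-2.2400 Fy=-6.6200 x'=-3.5600 y'=4.3450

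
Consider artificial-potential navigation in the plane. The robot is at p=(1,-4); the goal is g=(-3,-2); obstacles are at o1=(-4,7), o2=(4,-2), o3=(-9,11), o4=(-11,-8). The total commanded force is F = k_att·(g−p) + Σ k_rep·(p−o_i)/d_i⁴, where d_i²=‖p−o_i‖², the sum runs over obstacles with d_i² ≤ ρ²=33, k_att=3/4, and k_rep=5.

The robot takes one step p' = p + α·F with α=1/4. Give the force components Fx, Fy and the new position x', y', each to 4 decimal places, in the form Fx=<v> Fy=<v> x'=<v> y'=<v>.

F_att = 3/4·(g−p) = 3/4·(-4,2) = (-3.0000,1.5000)
o1: d²=146 > ρ²=33 → inactive
o2: d²=13 ≤ ρ²=33; F_rep = 5·(-3,-2)/13² = (-0.0888,-0.0592)
o3: d²=325 > ρ²=33 → inactive
o4: d²=160 > ρ²=33 → inactive
F = F_att + ΣF_rep = (-3.0888,1.4408)
p' = p + 1/4·F = (0.2278,-3.6398)

Fx=-3.0888 Fy=1.4408 x'=0.2278 y'=-3.6398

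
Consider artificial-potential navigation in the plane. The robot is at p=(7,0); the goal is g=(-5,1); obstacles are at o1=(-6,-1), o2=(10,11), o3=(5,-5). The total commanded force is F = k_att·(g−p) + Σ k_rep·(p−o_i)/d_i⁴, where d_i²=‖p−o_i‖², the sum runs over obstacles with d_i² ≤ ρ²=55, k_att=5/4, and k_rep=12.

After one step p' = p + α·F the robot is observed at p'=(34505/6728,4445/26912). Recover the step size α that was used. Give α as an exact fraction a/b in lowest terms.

F_att = 5/4·(g−p) = 5/4·(-12,1) = (-15.0000,1.2500)
o1: d²=170 > ρ²=55 → inactive
o2: d²=130 > ρ²=55 → inactive
o3: d²=29 ≤ ρ²=55; F_rep = 12·(2,5)/29² = (0.0285,0.0713)
F = F_att + ΣF_rep = (-14.9715,1.3213)
Δp = p'−p = (-1.8714,0.1652); α = Δx/Fx = (-12591/6728) / (-12591/841) = 1/8
check: Δy/Fy = (4445/26912) / (4445/3364) = 1/8 ✓

α = 1/8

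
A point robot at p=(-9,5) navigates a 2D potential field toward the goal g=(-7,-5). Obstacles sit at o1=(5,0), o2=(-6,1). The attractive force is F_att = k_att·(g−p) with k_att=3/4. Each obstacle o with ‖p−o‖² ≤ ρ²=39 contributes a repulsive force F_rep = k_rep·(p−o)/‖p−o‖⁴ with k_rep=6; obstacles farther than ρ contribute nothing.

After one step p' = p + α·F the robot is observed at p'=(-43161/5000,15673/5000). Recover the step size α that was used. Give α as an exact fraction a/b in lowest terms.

α = 1/4

F_att = 3/4·(g−p) = 3/4·(2,-10) = (1.5000,-7.5000)
o1: d²=221 > ρ²=39 → inactive
o2: d²=25 ≤ ρ²=39; F_rep = 6·(-3,4)/25² = (-0.0288,0.0384)
F = F_att + ΣF_rep = (1.4712,-7.4616)
Δp = p'−p = (0.3678,-1.8654); α = Δx/Fx = (1839/5000) / (1839/1250) = 1/4
check: Δy/Fy = (-9327/5000) / (-9327/1250) = 1/4 ✓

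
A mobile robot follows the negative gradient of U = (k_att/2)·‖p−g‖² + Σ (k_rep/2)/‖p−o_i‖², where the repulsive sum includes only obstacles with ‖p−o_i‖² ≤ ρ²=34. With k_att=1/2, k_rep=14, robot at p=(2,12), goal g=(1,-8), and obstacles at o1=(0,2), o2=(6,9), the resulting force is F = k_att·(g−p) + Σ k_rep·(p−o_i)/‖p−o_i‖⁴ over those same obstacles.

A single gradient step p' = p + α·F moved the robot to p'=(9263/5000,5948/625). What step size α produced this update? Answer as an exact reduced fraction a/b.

F_att = 1/2·(g−p) = 1/2·(-1,-20) = (-0.5000,-10.0000)
o1: d²=104 > ρ²=34 → inactive
o2: d²=25 ≤ ρ²=34; F_rep = 14·(-4,3)/25² = (-0.0896,0.0672)
F = F_att + ΣF_rep = (-0.5896,-9.9328)
Δp = p'−p = (-0.1474,-2.4832); α = Δx/Fx = (-737/5000) / (-737/1250) = 1/4
check: Δy/Fy = (-1552/625) / (-6208/625) = 1/4 ✓

α = 1/4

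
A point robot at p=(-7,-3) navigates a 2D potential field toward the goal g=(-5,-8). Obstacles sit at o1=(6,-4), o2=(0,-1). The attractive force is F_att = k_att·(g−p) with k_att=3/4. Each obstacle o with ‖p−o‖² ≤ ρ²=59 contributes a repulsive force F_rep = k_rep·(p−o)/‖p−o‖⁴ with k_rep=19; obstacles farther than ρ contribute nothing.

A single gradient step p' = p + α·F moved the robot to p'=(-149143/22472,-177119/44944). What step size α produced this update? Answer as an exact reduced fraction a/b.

F_att = 3/4·(g−p) = 3/4·(2,-5) = (1.5000,-3.7500)
o1: d²=170 > ρ²=59 → inactive
o2: d²=53 ≤ ρ²=59; F_rep = 19·(-7,-2)/53² = (-0.0473,-0.0135)
F = F_att + ΣF_rep = (1.4527,-3.7635)
Δp = p'−p = (0.3632,-0.9409); α = Δx/Fx = (8161/22472) / (8161/5618) = 1/4
check: Δy/Fy = (-42287/44944) / (-42287/11236) = 1/4 ✓

α = 1/4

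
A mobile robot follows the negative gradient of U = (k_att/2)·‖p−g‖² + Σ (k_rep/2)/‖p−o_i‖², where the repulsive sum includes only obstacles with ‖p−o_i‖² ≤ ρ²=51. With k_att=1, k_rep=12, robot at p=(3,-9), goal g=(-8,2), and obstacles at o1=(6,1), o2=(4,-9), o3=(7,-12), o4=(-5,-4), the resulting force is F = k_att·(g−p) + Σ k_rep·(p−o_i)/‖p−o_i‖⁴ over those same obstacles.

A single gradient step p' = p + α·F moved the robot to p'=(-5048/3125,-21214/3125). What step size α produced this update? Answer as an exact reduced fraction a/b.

F_att = 1·(g−p) = 1·(-11,11) = (-11.0000,11.0000)
o1: d²=109 > ρ²=51 → inactive
o2: d²=1 ≤ ρ²=51; F_rep = 12·(-1,0)/1² = (-12.0000,0.0000)
o3: d²=25 ≤ ρ²=51; F_rep = 12·(-4,3)/25² = (-0.0768,0.0576)
o4: d²=89 > ρ²=51 → inactive
F = F_att + ΣF_rep = (-23.0768,11.0576)
Δp = p'−p = (-4.6154,2.2115); α = Δx/Fx = (-14423/3125) / (-14423/625) = 1/5
check: Δy/Fy = (6911/3125) / (6911/625) = 1/5 ✓

α = 1/5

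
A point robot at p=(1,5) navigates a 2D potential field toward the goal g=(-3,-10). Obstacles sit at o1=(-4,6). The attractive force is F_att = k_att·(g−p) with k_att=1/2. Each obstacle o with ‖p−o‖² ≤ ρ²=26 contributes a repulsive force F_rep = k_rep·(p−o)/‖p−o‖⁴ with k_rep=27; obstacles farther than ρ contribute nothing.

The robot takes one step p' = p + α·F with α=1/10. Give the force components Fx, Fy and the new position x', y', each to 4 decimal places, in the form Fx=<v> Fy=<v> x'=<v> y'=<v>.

Fx=-1.8003 Fy=-7.5399 x'=0.8200 y'=4.2460

F_att = 1/2·(g−p) = 1/2·(-4,-15) = (-2.0000,-7.5000)
o1: d²=26 ≤ ρ²=26; F_rep = 27·(5,-1)/26² = (0.1997,-0.0399)
F = F_att + ΣF_rep = (-1.8003,-7.5399)
p' = p + 1/10·F = (0.8200,4.2460)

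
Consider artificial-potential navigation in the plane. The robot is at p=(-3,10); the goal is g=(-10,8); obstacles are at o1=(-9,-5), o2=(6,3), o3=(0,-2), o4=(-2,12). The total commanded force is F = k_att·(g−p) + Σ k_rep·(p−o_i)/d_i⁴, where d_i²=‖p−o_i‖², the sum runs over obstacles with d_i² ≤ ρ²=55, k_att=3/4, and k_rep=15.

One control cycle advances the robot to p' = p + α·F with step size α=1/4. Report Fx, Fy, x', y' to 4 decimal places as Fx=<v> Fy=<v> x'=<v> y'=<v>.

F_att = 3/4·(g−p) = 3/4·(-7,-2) = (-5.2500,-1.5000)
o1: d²=261 > ρ²=55 → inactive
o2: d²=130 > ρ²=55 → inactive
o3: d²=153 > ρ²=55 → inactive
o4: d²=5 ≤ ρ²=55; F_rep = 15·(-1,-2)/5² = (-0.6000,-1.2000)
F = F_att + ΣF_rep = (-5.8500,-2.7000)
p' = p + 1/4·F = (-4.4625,9.3250)

Fx=-5.8500 Fy=-2.7000 x'=-4.4625 y'=9.3250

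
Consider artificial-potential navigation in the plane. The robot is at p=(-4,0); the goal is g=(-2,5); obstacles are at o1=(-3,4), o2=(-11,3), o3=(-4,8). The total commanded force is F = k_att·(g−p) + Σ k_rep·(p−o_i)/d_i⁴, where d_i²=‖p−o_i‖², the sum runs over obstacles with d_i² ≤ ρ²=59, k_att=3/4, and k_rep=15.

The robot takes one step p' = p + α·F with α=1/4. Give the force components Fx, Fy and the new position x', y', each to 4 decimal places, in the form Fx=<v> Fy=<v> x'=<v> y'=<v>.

F_att = 3/4·(g−p) = 3/4·(2,5) = (1.5000,3.7500)
o1: d²=17 ≤ ρ²=59; F_rep = 15·(-1,-4)/17² = (-0.0519,-0.2076)
o2: d²=58 ≤ ρ²=59; F_rep = 15·(7,-3)/58² = (0.0312,-0.0134)
o3: d²=64 > ρ²=59 → inactive
F = F_att + ΣF_rep = (1.4793,3.5290)
p' = p + 1/4·F = (-3.6302,0.8823)

Fx=1.4793 Fy=3.5290 x'=-3.6302 y'=0.8823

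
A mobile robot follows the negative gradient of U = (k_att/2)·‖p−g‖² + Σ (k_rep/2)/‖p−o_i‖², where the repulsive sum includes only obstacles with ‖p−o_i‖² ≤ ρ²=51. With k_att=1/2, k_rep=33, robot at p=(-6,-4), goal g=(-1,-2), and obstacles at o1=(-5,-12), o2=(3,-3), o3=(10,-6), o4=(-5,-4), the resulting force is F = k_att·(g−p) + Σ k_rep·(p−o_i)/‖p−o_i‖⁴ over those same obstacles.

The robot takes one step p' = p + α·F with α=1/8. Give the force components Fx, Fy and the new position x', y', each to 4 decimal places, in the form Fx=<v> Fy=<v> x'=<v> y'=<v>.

Fx=-30.5000 Fy=1.0000 x'=-9.8125 y'=-3.8750

F_att = 1/2·(g−p) = 1/2·(5,2) = (2.5000,1.0000)
o1: d²=65 > ρ²=51 → inactive
o2: d²=82 > ρ²=51 → inactive
o3: d²=260 > ρ²=51 → inactive
o4: d²=1 ≤ ρ²=51; F_rep = 33·(-1,0)/1² = (-33.0000,0.0000)
F = F_att + ΣF_rep = (-30.5000,1.0000)
p' = p + 1/8·F = (-9.8125,-3.8750)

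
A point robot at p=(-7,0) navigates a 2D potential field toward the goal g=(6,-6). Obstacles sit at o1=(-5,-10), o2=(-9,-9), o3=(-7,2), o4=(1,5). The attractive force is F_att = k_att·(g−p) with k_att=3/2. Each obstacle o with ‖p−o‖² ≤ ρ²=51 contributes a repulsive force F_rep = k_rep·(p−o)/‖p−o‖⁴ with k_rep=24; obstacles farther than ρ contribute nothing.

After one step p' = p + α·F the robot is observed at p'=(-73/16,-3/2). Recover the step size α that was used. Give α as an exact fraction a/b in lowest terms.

F_att = 3/2·(g−p) = 3/2·(13,-6) = (19.5000,-9.0000)
o1: d²=104 > ρ²=51 → inactive
o2: d²=85 > ρ²=51 → inactive
o3: d²=4 ≤ ρ²=51; F_rep = 24·(0,-2)/4² = (0.0000,-3.0000)
o4: d²=89 > ρ²=51 → inactive
F = F_att + ΣF_rep = (19.5000,-12.0000)
Δp = p'−p = (2.4375,-1.5000); α = Δx/Fx = (39/16) / (39/2) = 1/8
check: Δy/Fy = (-3/2) / (-12) = 1/8 ✓

α = 1/8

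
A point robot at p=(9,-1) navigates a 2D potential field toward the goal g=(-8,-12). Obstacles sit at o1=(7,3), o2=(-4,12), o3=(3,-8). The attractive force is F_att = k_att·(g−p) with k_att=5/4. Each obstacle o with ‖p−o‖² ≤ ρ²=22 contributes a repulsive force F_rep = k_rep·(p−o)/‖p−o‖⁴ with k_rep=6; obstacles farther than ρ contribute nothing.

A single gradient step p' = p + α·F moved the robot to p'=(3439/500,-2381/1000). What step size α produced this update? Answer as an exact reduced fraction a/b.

α = 1/10

F_att = 5/4·(g−p) = 5/4·(-17,-11) = (-21.2500,-13.7500)
o1: d²=20 ≤ ρ²=22; F_rep = 6·(2,-4)/20² = (0.0300,-0.0600)
o2: d²=338 > ρ²=22 → inactive
o3: d²=85 > ρ²=22 → inactive
F = F_att + ΣF_rep = (-21.2200,-13.8100)
Δp = p'−p = (-2.1220,-1.3810); α = Δx/Fx = (-1061/500) / (-1061/50) = 1/10
check: Δy/Fy = (-1381/1000) / (-1381/100) = 1/10 ✓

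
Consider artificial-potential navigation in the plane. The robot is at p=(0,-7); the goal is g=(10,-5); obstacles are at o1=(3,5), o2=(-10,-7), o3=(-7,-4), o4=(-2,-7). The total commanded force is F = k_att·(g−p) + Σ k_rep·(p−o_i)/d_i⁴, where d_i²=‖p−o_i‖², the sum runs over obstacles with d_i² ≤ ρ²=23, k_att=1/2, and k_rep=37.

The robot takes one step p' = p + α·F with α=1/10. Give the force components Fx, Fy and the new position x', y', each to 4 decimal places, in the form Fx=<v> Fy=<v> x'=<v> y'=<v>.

F_att = 1/2·(g−p) = 1/2·(10,2) = (5.0000,1.0000)
o1: d²=153 > ρ²=23 → inactive
o2: d²=100 > ρ²=23 → inactive
o3: d²=58 > ρ²=23 → inactive
o4: d²=4 ≤ ρ²=23; F_rep = 37·(2,0)/4² = (4.6250,0.0000)
F = F_att + ΣF_rep = (9.6250,1.0000)
p' = p + 1/10·F = (0.9625,-6.9000)

Fx=9.6250 Fy=1.0000 x'=0.9625 y'=-6.9000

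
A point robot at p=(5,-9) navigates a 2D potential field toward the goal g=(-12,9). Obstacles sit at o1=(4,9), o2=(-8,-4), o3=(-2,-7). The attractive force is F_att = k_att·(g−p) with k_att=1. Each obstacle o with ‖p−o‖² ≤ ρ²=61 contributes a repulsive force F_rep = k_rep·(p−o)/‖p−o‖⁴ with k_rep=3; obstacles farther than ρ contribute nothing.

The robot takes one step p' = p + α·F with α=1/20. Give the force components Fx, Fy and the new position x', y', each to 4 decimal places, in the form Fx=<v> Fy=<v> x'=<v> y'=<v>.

Fx=-16.9925 Fy=17.9979 x'=4.1504 y'=-8.1001

F_att = 1·(g−p) = 1·(-17,18) = (-17.0000,18.0000)
o1: d²=325 > ρ²=61 → inactive
o2: d²=194 > ρ²=61 → inactive
o3: d²=53 ≤ ρ²=61; F_rep = 3·(7,-2)/53² = (0.0075,-0.0021)
F = F_att + ΣF_rep = (-16.9925,17.9979)
p' = p + 1/20·F = (4.1504,-8.1001)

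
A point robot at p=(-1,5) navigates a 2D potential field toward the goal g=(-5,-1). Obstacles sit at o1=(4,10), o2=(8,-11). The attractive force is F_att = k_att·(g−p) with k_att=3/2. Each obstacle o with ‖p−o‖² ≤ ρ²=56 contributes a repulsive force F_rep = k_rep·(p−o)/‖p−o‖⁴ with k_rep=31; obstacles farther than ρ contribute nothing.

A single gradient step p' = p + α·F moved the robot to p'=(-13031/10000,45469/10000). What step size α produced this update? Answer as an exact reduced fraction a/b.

α = 1/20

F_att = 3/2·(g−p) = 3/2·(-4,-6) = (-6.0000,-9.0000)
o1: d²=50 ≤ ρ²=56; F_rep = 31·(-5,-5)/50² = (-0.0620,-0.0620)
o2: d²=337 > ρ²=56 → inactive
F = F_att + ΣF_rep = (-6.0620,-9.0620)
Δp = p'−p = (-0.3031,-0.4531); α = Δx/Fx = (-3031/10000) / (-3031/500) = 1/20
check: Δy/Fy = (-4531/10000) / (-4531/500) = 1/20 ✓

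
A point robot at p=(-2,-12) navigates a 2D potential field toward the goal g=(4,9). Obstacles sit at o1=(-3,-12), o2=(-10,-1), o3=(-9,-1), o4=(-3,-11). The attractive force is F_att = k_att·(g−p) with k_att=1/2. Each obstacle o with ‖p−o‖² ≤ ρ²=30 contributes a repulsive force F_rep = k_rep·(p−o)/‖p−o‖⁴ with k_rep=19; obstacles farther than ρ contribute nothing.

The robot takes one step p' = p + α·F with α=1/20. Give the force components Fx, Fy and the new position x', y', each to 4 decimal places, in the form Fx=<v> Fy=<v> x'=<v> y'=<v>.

F_att = 1/2·(g−p) = 1/2·(6,21) = (3.0000,10.5000)
o1: d²=1 ≤ ρ²=30; F_rep = 19·(1,0)/1² = (19.0000,0.0000)
o2: d²=185 > ρ²=30 → inactive
o3: d²=170 > ρ²=30 → inactive
o4: d²=2 ≤ ρ²=30; F_rep = 19·(1,-1)/2² = (4.7500,-4.7500)
F = F_att + ΣF_rep = (26.7500,5.7500)
p' = p + 1/20·F = (-0.6625,-11.7125)

Fx=26.7500 Fy=5.7500 x'=-0.6625 y'=-11.7125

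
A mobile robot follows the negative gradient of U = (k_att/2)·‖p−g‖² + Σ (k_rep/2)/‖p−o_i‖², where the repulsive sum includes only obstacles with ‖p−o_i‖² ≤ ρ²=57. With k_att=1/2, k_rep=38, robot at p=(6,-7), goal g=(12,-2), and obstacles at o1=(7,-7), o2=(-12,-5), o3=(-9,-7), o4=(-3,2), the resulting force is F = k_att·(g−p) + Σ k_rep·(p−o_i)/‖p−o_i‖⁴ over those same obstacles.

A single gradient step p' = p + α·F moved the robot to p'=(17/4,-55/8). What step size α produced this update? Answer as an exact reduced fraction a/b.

α = 1/20

F_att = 1/2·(g−p) = 1/2·(6,5) = (3.0000,2.5000)
o1: d²=1 ≤ ρ²=57; F_rep = 38·(-1,0)/1² = (-38.0000,0.0000)
o2: d²=328 > ρ²=57 → inactive
o3: d²=225 > ρ²=57 → inactive
o4: d²=162 > ρ²=57 → inactive
F = F_att + ΣF_rep = (-35.0000,2.5000)
Δp = p'−p = (-1.7500,0.1250); α = Δx/Fx = (-7/4) / (-35) = 1/20
check: Δy/Fy = (1/8) / (5/2) = 1/20 ✓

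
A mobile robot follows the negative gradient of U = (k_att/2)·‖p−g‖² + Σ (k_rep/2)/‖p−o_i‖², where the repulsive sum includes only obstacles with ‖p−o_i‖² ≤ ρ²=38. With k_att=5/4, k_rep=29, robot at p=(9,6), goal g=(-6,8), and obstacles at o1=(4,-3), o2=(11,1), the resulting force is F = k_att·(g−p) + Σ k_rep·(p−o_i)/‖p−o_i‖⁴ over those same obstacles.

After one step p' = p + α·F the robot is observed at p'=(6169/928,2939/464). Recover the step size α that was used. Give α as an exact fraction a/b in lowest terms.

α = 1/8

F_att = 5/4·(g−p) = 5/4·(-15,2) = (-18.7500,2.5000)
o1: d²=106 > ρ²=38 → inactive
o2: d²=29 ≤ ρ²=38; F_rep = 29·(-2,5)/29² = (-0.0690,0.1724)
F = F_att + ΣF_rep = (-18.8190,2.6724)
Δp = p'−p = (-2.3524,0.3341); α = Δx/Fx = (-2183/928) / (-2183/116) = 1/8
check: Δy/Fy = (155/464) / (155/58) = 1/8 ✓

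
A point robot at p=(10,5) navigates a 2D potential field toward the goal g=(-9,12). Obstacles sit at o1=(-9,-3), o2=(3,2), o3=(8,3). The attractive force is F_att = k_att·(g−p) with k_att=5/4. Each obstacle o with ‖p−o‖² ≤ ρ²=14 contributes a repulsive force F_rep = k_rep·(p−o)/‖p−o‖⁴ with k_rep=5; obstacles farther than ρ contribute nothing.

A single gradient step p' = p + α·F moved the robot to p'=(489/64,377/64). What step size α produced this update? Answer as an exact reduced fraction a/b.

F_att = 5/4·(g−p) = 5/4·(-19,7) = (-23.7500,8.7500)
o1: d²=425 > ρ²=14 → inactive
o2: d²=58 > ρ²=14 → inactive
o3: d²=8 ≤ ρ²=14; F_rep = 5·(2,2)/8² = (0.1562,0.1562)
F = F_att + ΣF_rep = (-23.5938,8.9062)
Δp = p'−p = (-2.3594,0.8906); α = Δx/Fx = (-151/64) / (-755/32) = 1/10
check: Δy/Fy = (57/64) / (285/32) = 1/10 ✓

α = 1/10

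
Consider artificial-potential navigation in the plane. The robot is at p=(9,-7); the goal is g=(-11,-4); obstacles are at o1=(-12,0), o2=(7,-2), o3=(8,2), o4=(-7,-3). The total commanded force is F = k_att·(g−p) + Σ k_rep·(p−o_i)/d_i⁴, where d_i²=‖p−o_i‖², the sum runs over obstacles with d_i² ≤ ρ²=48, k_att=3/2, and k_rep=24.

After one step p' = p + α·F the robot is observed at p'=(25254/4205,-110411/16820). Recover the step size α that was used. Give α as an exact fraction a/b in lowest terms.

α = 1/10

F_att = 3/2·(g−p) = 3/2·(-20,3) = (-30.0000,4.5000)
o1: d²=490 > ρ²=48 → inactive
o2: d²=29 ≤ ρ²=48; F_rep = 24·(2,-5)/29² = (0.0571,-0.1427)
o3: d²=82 > ρ²=48 → inactive
o4: d²=272 > ρ²=48 → inactive
F = F_att + ΣF_rep = (-29.9429,4.3573)
Δp = p'−p = (-2.9943,0.4357); α = Δx/Fx = (-12591/4205) / (-25182/841) = 1/10
check: Δy/Fy = (7329/16820) / (7329/1682) = 1/10 ✓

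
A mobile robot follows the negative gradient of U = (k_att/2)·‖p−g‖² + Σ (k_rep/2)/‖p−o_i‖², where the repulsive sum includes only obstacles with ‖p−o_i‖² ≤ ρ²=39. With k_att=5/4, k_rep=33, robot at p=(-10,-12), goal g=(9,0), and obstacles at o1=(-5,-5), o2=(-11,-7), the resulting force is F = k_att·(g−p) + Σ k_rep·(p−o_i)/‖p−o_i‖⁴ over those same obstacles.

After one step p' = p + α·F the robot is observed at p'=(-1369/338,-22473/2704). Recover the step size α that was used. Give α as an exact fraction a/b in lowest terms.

α = 1/4

F_att = 5/4·(g−p) = 5/4·(19,12) = (23.7500,15.0000)
o1: d²=74 > ρ²=39 → inactive
o2: d²=26 ≤ ρ²=39; F_rep = 33·(1,-5)/26² = (0.0488,-0.2441)
F = F_att + ΣF_rep = (23.7988,14.7559)
Δp = p'−p = (5.9497,3.6890); α = Δx/Fx = (2011/338) / (4022/169) = 1/4
check: Δy/Fy = (9975/2704) / (9975/676) = 1/4 ✓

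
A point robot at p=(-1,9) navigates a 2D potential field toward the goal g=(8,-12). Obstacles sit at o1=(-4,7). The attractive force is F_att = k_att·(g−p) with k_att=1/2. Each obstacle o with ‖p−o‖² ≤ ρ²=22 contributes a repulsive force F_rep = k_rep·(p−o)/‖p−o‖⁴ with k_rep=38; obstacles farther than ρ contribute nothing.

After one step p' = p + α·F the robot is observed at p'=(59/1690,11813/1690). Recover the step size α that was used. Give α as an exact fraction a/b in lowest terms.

α = 1/5

F_att = 1/2·(g−p) = 1/2·(9,-21) = (4.5000,-10.5000)
o1: d²=13 ≤ ρ²=22; F_rep = 38·(3,2)/13² = (0.6746,0.4497)
F = F_att + ΣF_rep = (5.1746,-10.0503)
Δp = p'−p = (1.0349,-2.0101); α = Δx/Fx = (1749/1690) / (1749/338) = 1/5
check: Δy/Fy = (-3397/1690) / (-3397/338) = 1/5 ✓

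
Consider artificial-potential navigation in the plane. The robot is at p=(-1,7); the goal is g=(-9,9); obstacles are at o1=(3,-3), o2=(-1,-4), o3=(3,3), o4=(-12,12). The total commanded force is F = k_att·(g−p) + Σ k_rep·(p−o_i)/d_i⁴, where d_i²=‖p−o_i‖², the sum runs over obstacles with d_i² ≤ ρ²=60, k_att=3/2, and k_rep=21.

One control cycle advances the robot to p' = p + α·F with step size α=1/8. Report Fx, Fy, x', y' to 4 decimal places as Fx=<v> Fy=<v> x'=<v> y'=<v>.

F_att = 3/2·(g−p) = 3/2·(-8,2) = (-12.0000,3.0000)
o1: d²=116 > ρ²=60 → inactive
o2: d²=121 > ρ²=60 → inactive
o3: d²=32 ≤ ρ²=60; F_rep = 21·(-4,4)/32² = (-0.0820,0.0820)
o4: d²=146 > ρ²=60 → inactive
F = F_att + ΣF_rep = (-12.0820,3.0820)
p' = p + 1/8·F = (-2.5103,7.3853)

Fx=-12.0820 Fy=3.0820 x'=-2.5103 y'=7.3853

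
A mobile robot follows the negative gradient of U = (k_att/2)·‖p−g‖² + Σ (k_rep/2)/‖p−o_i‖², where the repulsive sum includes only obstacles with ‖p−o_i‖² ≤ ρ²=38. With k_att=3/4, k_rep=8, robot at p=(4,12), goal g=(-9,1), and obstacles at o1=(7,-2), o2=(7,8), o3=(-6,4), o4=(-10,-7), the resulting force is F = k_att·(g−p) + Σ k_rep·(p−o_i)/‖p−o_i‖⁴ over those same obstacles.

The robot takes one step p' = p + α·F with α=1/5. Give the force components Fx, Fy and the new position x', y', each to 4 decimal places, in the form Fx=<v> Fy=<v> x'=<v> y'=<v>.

F_att = 3/4·(g−p) = 3/4·(-13,-11) = (-9.7500,-8.2500)
o1: d²=205 > ρ²=38 → inactive
o2: d²=25 ≤ ρ²=38; F_rep = 8·(-3,4)/25² = (-0.0384,0.0512)
o3: d²=164 > ρ²=38 → inactive
o4: d²=557 > ρ²=38 → inactive
F = F_att + ΣF_rep = (-9.7884,-8.1988)
p' = p + 1/5·F = (2.0423,10.3602)

Fx=-9.7884 Fy=-8.1988 x'=2.0423 y'=10.3602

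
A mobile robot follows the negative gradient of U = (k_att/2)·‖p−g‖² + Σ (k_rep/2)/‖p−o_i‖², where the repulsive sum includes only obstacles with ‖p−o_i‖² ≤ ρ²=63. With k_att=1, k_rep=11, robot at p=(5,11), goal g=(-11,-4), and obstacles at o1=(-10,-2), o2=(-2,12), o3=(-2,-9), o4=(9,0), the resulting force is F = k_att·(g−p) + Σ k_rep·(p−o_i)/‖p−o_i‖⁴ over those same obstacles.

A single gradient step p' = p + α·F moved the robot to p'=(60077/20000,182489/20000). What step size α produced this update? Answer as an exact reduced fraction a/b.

F_att = 1·(g−p) = 1·(-16,-15) = (-16.0000,-15.0000)
o1: d²=394 > ρ²=63 → inactive
o2: d²=50 ≤ ρ²=63; F_rep = 11·(7,-1)/50² = (0.0308,-0.0044)
o3: d²=449 > ρ²=63 → inactive
o4: d²=137 > ρ²=63 → inactive
F = F_att + ΣF_rep = (-15.9692,-15.0044)
Δp = p'−p = (-1.9962,-1.8756); α = Δx/Fx = (-39923/20000) / (-39923/2500) = 1/8
check: Δy/Fy = (-37511/20000) / (-37511/2500) = 1/8 ✓

α = 1/8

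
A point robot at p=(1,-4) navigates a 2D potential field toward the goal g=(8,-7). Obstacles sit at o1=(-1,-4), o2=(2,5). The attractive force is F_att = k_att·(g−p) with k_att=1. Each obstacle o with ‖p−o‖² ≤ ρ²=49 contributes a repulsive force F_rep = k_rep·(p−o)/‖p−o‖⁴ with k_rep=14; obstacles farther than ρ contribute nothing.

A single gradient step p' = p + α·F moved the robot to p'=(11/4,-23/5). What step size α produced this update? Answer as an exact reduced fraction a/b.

α = 1/5

F_att = 1·(g−p) = 1·(7,-3) = (7.0000,-3.0000)
o1: d²=4 ≤ ρ²=49; F_rep = 14·(2,0)/4² = (1.7500,0.0000)
o2: d²=82 > ρ²=49 → inactive
F = F_att + ΣF_rep = (8.7500,-3.0000)
Δp = p'−p = (1.7500,-0.6000); α = Δx/Fx = (7/4) / (35/4) = 1/5
check: Δy/Fy = (-3/5) / (-3) = 1/5 ✓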